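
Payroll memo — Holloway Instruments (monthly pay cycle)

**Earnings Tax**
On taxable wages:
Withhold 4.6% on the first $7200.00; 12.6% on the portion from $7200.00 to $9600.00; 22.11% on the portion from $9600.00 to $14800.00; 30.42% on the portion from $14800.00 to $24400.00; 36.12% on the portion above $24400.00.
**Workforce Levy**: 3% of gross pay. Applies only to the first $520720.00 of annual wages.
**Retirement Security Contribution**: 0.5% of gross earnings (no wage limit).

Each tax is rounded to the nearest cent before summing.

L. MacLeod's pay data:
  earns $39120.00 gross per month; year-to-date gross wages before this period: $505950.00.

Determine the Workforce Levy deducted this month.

Workforce Levy: cap $520720.00 − YTD $505950.00 = $14770.00 subject; 3% × $14770.00 = $443.10

$443.10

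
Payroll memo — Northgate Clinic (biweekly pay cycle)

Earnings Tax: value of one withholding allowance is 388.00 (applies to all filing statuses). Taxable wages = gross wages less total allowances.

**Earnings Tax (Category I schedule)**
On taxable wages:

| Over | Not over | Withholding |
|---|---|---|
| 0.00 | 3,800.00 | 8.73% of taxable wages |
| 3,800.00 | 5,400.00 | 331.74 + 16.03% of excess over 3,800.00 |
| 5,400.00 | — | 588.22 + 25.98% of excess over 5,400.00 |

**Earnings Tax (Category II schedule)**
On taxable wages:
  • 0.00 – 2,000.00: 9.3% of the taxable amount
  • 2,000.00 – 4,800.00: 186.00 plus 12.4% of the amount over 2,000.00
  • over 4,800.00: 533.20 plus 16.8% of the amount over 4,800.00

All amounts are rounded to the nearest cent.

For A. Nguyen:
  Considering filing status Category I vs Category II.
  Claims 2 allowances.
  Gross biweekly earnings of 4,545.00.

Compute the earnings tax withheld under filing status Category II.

405.36

Earnings Tax (Category II): taxable = 4,545.00 − 2×388.00 = 3,769.00
  186.00 + 12.4% × (3,769.00 − 2,000.00) = 186.00 + 12.4% × 1,769.00 = 405.36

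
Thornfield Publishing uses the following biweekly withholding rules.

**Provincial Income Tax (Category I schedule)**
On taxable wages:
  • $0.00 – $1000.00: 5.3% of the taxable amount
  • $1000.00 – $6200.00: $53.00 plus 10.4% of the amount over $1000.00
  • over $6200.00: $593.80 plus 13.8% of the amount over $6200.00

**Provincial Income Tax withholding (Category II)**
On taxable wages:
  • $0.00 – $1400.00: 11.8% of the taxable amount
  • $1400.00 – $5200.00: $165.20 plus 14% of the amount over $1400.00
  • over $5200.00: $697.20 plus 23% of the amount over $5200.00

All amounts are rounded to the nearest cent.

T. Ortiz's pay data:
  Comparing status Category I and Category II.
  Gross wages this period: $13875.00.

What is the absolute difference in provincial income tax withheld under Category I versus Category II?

$1039.50

Provincial Income Tax (Category I): taxable = $13875.00
  $593.80 + 13.8% × ($13875.00 − $6200.00) = $593.80 + 13.8% × $7675.00 = $1652.95
Provincial Income Tax (Category II): taxable = $13875.00
  $697.20 + 23% × ($13875.00 − $5200.00) = $697.20 + 23% × $8675.00 = $2692.45
Difference: |$1652.95 − $2692.45| = $1039.50 (higher under Category II)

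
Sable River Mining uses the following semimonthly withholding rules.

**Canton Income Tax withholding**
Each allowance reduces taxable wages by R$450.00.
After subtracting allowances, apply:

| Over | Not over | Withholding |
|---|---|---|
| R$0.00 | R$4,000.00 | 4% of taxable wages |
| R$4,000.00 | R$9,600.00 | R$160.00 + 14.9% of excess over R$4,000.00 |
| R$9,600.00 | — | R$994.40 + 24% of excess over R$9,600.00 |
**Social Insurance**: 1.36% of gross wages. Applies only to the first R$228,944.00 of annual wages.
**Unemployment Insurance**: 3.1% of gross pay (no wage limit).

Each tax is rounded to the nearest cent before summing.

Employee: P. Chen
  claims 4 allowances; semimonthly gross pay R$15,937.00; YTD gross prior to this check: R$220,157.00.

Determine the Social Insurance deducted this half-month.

R$119.50

Social Insurance: cap R$228,944.00 − YTD R$220,157.00 = R$8,787.00 subject; 1.36% × R$8,787.00 = R$119.50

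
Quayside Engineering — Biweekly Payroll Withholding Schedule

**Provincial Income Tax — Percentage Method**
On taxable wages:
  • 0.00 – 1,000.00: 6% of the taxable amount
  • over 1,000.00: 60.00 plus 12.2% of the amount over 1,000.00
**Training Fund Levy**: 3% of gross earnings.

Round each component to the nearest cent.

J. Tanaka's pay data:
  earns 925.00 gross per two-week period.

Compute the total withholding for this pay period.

83.25

Provincial Income Tax: taxable = 925.00
  6% × 925.00 = 55.50
Training Fund Levy: 3% × 925.00 = 27.75
Total: 55.50 + 27.75 = 83.25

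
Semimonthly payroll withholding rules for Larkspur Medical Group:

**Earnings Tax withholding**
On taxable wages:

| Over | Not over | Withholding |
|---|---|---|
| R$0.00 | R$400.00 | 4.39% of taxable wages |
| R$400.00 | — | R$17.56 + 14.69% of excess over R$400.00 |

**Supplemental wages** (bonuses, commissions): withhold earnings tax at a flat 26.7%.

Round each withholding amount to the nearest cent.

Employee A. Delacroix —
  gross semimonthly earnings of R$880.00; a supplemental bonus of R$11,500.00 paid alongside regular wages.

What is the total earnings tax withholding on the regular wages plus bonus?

Earnings Tax: taxable = R$880.00
  R$17.56 + 14.69% × (R$880.00 − R$400.00) = R$17.56 + 14.69% × R$480.00 = R$88.07
Supplemental (26.7% flat on bonus): 26.7% × R$11,500.00 = R$3,070.50
Total earnings tax: R$88.07 + R$3,070.50 = R$3,158.57

R$3,158.57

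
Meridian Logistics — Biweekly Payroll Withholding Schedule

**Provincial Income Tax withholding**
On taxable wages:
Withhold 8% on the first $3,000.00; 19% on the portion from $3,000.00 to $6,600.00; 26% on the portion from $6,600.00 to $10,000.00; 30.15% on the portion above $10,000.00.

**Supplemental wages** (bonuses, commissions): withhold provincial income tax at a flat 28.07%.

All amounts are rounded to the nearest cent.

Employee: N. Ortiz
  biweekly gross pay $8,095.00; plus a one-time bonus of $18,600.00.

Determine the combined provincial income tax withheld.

$6,533.72

Provincial Income Tax: taxable = $8,095.00
  $924.00 + 26% × ($8,095.00 − $6,600.00) = $924.00 + 26% × $1,495.00 = $1,312.70
Supplemental (28.07% flat on bonus): 28.07% × $18,600.00 = $5,221.02
Total provincial income tax: $1,312.70 + $5,221.02 = $6,533.72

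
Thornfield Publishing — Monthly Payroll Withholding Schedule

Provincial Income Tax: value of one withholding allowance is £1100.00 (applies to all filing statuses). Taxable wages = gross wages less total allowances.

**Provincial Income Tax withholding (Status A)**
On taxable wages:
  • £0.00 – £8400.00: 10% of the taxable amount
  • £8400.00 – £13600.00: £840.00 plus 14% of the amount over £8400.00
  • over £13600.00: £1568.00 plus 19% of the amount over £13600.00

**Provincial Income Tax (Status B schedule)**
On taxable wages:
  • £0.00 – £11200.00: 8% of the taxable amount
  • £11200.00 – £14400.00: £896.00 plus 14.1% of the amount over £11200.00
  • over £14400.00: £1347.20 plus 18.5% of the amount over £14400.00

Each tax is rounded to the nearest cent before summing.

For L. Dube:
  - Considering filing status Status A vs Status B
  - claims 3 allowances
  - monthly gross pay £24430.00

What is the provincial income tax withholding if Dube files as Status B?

£2592.25

Provincial Income Tax (Status B): taxable = £24430.00 − 3×£1100.00 = £21130.00
  £1347.20 + 18.5% × (£21130.00 − £14400.00) = £1347.20 + 18.5% × £6730.00 = £2592.25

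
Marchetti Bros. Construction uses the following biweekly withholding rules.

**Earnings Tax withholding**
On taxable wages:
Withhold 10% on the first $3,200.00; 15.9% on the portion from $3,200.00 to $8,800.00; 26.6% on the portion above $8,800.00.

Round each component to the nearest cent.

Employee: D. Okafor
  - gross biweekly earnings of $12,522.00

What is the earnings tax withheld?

$2,200.45

Earnings Tax: taxable = $12,522.00
  $1,210.40 + 26.6% × ($12,522.00 − $8,800.00) = $1,210.40 + 26.6% × $3,722.00 = $2,200.45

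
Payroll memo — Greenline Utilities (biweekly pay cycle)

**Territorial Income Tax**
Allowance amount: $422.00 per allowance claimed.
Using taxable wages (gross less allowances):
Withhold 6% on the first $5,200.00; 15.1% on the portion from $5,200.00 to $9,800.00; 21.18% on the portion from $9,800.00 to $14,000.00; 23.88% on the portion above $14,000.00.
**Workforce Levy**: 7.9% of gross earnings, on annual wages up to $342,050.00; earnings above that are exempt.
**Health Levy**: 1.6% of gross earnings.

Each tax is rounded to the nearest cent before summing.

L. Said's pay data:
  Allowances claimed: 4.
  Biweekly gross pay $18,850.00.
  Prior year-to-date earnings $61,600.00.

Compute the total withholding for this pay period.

Territorial Income Tax: taxable = $18,850.00 − 4×$422.00 = $17,162.00
  $1,896.16 + 23.88% × ($17,162.00 − $14,000.00) = $1,896.16 + 23.88% × $3,162.00 = $2,651.25
Workforce Levy: 7.9% × $18,850.00 = $1,489.15
Health Levy: 1.6% × $18,850.00 = $301.60
Total: $2,651.25 + $1,489.15 + $301.60 = $4,442.00

$4,442.00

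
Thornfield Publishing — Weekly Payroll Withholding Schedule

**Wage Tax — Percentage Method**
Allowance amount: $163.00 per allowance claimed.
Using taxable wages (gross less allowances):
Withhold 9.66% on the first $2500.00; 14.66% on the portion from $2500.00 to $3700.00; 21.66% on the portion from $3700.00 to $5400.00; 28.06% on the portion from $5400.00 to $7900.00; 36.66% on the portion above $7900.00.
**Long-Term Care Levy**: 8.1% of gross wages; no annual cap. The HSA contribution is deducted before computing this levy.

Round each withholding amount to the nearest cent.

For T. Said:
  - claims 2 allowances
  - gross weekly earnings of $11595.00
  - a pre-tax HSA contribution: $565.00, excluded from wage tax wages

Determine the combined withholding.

Wage Tax: taxable = $11595.00 − $565.00 − 2×$163.00 = $10704.00
  $1487.14 + 36.66% × ($10704.00 − $7900.00) = $1487.14 + 36.66% × $2804.00 = $2515.09
Long-Term Care Levy: 8.1% × $11030.00 = $893.43
Total: $2515.09 + $893.43 = $3408.52

$3408.52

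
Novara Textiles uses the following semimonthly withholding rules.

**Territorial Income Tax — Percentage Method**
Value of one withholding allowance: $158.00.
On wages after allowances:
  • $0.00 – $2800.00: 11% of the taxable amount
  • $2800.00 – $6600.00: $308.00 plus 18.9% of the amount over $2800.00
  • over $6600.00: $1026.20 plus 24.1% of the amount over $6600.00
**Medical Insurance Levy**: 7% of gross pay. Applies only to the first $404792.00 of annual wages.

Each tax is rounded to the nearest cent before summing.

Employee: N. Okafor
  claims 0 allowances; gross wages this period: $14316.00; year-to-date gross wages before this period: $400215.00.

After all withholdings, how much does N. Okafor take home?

$11109.85

Territorial Income Tax: taxable = $14316.00
  $1026.20 + 24.1% × ($14316.00 − $6600.00) = $1026.20 + 24.1% × $7716.00 = $2885.76
Medical Insurance Levy: cap $404792.00 − YTD $400215.00 = $4577.00 subject; 7% × $4577.00 = $320.39
Total withheld: $2885.76 + $320.39 = $3206.15
Net pay: $14316.00 − $3206.15 = $11109.85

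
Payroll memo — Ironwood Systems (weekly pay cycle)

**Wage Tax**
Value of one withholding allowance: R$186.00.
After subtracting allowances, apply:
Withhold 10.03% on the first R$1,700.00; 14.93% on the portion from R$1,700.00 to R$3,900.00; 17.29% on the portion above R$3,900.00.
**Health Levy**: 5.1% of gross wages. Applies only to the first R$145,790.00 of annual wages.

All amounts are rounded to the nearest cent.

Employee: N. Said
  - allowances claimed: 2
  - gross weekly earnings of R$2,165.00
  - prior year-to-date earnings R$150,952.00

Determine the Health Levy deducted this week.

R$0.00

Health Levy: YTD R$150,952.00 ≥ cap R$145,790.00 → R$0.00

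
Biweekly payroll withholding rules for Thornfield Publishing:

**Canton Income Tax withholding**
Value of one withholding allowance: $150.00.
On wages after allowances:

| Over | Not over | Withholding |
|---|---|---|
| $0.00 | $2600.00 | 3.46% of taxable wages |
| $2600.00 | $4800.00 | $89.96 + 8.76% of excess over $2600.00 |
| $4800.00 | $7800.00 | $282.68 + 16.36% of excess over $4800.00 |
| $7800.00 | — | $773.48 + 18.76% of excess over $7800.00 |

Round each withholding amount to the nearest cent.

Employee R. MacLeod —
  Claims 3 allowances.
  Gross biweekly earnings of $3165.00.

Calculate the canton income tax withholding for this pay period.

$100.03

Canton Income Tax: taxable = $3165.00 − 3×$150.00 = $2715.00
  $89.96 + 8.76% × ($2715.00 − $2600.00) = $89.96 + 8.76% × $115.00 = $100.03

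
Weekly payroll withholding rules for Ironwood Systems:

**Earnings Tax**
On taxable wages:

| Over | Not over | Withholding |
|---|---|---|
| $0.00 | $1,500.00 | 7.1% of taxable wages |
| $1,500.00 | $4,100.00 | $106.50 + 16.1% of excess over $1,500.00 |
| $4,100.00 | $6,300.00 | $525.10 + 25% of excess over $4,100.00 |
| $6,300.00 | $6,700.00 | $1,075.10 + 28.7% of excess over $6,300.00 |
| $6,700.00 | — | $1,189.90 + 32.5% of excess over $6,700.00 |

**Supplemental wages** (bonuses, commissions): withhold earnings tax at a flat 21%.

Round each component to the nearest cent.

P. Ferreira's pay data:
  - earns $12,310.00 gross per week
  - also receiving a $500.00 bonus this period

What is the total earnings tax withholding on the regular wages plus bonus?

Earnings Tax: taxable = $12,310.00
  $1,189.90 + 32.5% × ($12,310.00 − $6,700.00) = $1,189.90 + 32.5% × $5,610.00 = $3,013.15
Supplemental (21% flat on bonus): 21% × $500.00 = $105.00
Total earnings tax: $3,013.15 + $105.00 = $3,118.15

$3,118.15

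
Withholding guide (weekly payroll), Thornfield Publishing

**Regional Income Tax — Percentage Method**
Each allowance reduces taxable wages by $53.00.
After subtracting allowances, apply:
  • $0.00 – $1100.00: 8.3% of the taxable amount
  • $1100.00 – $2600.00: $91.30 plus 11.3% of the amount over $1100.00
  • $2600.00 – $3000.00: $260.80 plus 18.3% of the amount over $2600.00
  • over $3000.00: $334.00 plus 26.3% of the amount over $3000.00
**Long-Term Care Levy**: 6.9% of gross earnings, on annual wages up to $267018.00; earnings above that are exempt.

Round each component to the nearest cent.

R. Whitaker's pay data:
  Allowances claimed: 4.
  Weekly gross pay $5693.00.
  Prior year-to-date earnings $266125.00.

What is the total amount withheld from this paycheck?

Regional Income Tax: taxable = $5693.00 − 4×$53.00 = $5481.00
  $334.00 + 26.3% × ($5481.00 − $3000.00) = $334.00 + 26.3% × $2481.00 = $986.50
Long-Term Care Levy: cap $267018.00 − YTD $266125.00 = $893.00 subject; 6.9% × $893.00 = $61.62
Total: $986.50 + $61.62 = $1048.12

$1048.12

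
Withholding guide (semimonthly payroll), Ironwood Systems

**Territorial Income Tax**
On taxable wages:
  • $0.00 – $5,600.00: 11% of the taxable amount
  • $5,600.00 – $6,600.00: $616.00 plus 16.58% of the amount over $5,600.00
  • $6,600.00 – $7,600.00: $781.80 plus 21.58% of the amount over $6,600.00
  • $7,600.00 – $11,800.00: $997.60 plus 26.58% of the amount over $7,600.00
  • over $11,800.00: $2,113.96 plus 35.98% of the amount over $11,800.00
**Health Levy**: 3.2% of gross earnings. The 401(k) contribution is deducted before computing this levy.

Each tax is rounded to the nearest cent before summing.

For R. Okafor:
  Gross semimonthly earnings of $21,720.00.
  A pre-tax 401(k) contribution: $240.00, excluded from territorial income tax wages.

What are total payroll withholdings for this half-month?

$6,284.18

Territorial Income Tax: taxable = $21,720.00 − $240.00 = $21,480.00
  $2,113.96 + 35.98% × ($21,480.00 − $11,800.00) = $2,113.96 + 35.98% × $9,680.00 = $5,596.82
Health Levy: 3.2% × $21,480.00 = $687.36
Total: $5,596.82 + $687.36 = $6,284.18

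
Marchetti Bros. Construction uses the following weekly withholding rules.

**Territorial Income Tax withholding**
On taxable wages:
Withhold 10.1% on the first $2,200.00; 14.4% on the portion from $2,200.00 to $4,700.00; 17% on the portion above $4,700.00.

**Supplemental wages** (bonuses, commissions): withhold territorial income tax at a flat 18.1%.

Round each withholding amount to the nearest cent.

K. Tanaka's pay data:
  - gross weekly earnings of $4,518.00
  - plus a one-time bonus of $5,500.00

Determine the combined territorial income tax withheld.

Territorial Income Tax: taxable = $4,518.00
  $222.20 + 14.4% × ($4,518.00 − $2,200.00) = $222.20 + 14.4% × $2,318.00 = $555.99
Supplemental (18.1% flat on bonus): 18.1% × $5,500.00 = $995.50
Total territorial income tax: $555.99 + $995.50 = $1,551.49

$1,551.49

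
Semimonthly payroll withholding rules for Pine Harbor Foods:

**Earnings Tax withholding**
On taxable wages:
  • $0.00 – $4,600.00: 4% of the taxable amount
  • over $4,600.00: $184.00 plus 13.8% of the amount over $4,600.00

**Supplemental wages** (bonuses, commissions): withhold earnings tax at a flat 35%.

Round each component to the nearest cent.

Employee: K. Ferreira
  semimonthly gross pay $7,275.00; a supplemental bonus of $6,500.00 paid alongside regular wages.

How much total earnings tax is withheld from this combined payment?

$2,828.15

Earnings Tax: taxable = $7,275.00
  $184.00 + 13.8% × ($7,275.00 − $4,600.00) = $184.00 + 13.8% × $2,675.00 = $553.15
Supplemental (35% flat on bonus): 35% × $6,500.00 = $2,275.00
Total earnings tax: $553.15 + $2,275.00 = $2,828.15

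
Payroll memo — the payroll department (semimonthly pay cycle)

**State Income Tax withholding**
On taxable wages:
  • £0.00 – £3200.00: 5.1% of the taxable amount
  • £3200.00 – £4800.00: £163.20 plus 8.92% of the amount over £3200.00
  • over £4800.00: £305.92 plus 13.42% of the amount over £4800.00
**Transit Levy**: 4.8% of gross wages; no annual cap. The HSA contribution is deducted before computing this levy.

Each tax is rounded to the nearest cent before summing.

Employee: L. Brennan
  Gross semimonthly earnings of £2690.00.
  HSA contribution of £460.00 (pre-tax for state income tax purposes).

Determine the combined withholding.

State Income Tax: taxable = £2690.00 − £460.00 = £2230.00
  5.1% × £2230.00 = £113.73
Transit Levy: 4.8% × £2230.00 = £107.04
Total: £113.73 + £107.04 = £220.77

£220.77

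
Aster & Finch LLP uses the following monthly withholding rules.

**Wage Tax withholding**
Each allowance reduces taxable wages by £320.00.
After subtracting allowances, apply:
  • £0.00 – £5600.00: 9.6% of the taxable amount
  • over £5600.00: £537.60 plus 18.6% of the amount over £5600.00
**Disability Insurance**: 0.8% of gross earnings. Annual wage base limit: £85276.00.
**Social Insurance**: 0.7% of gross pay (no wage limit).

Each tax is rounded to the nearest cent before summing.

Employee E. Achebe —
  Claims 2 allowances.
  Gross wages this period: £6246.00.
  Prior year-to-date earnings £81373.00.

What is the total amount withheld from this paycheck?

£613.66

Wage Tax: taxable = £6246.00 − 2×£320.00 = £5606.00
  £537.60 + 18.6% × (£5606.00 − £5600.00) = £537.60 + 18.6% × £6.00 = £538.72
Disability Insurance: cap £85276.00 − YTD £81373.00 = £3903.00 subject; 0.8% × £3903.00 = £31.22
Social Insurance: 0.7% × £6246.00 = £43.72
Total: £538.72 + £31.22 + £43.72 = £613.66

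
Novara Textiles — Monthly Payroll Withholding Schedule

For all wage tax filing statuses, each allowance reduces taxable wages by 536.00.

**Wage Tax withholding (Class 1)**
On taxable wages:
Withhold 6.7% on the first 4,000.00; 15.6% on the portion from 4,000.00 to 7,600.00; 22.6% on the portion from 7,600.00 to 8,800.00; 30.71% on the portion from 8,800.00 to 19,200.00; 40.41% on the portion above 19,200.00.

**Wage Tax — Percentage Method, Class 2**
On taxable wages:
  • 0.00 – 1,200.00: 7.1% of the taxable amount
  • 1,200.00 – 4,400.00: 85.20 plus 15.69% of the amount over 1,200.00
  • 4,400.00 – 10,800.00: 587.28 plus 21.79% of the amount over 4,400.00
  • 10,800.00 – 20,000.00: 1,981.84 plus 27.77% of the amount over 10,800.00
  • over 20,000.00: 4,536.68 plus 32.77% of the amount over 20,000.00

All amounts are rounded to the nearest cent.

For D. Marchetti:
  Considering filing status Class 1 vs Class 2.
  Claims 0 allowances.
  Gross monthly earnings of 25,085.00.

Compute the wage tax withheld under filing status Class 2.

6,203.03

Wage Tax (Class 2): taxable = 25,085.00
  4,536.68 + 32.77% × (25,085.00 − 20,000.00) = 4,536.68 + 32.77% × 5,085.00 = 6,203.03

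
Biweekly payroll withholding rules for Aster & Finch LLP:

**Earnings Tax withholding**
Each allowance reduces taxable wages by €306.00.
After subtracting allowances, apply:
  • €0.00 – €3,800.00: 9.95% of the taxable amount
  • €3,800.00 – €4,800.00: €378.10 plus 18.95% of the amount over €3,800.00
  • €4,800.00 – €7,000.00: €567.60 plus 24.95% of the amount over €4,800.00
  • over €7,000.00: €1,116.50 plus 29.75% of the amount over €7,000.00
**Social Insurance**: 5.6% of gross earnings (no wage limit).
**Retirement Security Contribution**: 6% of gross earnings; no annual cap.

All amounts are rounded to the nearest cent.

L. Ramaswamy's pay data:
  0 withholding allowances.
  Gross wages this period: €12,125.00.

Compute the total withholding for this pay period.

Earnings Tax: taxable = €12,125.00
  €1,116.50 + 29.75% × (€12,125.00 − €7,000.00) = €1,116.50 + 29.75% × €5,125.00 = €2,641.19
Social Insurance: 5.6% × €12,125.00 = €679.00
Retirement Security Contribution: 6% × €12,125.00 = €727.50
Total: €2,641.19 + €679.00 + €727.50 = €4,047.69

€4,047.69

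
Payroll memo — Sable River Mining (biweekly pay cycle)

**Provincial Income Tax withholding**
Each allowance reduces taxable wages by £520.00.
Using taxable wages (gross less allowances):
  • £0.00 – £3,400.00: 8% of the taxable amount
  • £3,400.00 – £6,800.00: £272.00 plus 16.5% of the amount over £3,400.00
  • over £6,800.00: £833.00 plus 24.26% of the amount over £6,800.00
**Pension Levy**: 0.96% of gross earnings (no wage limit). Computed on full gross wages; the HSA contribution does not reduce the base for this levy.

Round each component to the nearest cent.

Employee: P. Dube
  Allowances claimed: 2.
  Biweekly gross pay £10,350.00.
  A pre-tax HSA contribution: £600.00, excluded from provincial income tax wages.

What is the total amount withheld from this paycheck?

Provincial Income Tax: taxable = £10,350.00 − £600.00 − 2×£520.00 = £8,710.00
  £833.00 + 24.26% × (£8,710.00 − £6,800.00) = £833.00 + 24.26% × £1,910.00 = £1,296.37
Pension Levy: 0.96% × £10,350.00 = £99.36
Total: £1,296.37 + £99.36 = £1,395.73

£1,395.73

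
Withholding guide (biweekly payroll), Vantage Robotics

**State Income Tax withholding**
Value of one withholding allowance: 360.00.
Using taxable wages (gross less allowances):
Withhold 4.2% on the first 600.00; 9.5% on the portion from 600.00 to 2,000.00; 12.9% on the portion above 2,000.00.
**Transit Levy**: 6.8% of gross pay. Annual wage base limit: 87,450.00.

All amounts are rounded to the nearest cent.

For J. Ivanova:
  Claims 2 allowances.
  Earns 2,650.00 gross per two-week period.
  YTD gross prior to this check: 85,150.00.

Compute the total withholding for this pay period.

State Income Tax: taxable = 2,650.00 − 2×360.00 = 1,930.00
  25.20 + 9.5% × (1,930.00 − 600.00) = 25.20 + 9.5% × 1,330.00 = 151.55
Transit Levy: cap 87,450.00 − YTD 85,150.00 = 2,300.00 subject; 6.8% × 2,300.00 = 156.40
Total: 151.55 + 156.40 = 307.95

307.95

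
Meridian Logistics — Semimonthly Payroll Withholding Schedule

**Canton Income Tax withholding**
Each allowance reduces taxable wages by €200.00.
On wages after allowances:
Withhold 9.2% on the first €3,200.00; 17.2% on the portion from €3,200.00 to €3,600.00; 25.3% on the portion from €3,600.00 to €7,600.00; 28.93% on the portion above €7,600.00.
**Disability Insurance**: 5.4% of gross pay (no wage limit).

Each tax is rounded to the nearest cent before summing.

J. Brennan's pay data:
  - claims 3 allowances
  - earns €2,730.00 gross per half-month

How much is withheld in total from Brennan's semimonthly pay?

€343.38

Canton Income Tax: taxable = €2,730.00 − 3×€200.00 = €2,130.00
  9.2% × €2,130.00 = €195.96
Disability Insurance: 5.4% × €2,730.00 = €147.42
Total: €195.96 + €147.42 = €343.38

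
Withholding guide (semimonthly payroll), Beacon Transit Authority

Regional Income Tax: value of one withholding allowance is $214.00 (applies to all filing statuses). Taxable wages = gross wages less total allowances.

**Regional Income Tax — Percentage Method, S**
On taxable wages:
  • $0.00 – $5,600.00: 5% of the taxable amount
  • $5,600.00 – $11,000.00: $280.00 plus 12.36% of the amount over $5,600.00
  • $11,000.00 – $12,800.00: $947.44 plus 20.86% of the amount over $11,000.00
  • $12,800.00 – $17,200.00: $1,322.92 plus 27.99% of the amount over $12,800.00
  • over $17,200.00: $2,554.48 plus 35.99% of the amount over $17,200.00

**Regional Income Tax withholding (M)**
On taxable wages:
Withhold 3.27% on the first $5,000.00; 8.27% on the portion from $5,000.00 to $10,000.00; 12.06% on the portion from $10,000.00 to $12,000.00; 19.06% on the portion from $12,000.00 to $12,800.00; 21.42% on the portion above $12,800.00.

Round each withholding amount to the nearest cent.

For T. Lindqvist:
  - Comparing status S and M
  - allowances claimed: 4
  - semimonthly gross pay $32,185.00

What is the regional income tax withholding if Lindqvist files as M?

$4,939.59

Regional Income Tax (M): taxable = $32,185.00 − 4×$214.00 = $31,329.00
  $970.68 + 21.42% × ($31,329.00 − $12,800.00) = $970.68 + 21.42% × $18,529.00 = $4,939.59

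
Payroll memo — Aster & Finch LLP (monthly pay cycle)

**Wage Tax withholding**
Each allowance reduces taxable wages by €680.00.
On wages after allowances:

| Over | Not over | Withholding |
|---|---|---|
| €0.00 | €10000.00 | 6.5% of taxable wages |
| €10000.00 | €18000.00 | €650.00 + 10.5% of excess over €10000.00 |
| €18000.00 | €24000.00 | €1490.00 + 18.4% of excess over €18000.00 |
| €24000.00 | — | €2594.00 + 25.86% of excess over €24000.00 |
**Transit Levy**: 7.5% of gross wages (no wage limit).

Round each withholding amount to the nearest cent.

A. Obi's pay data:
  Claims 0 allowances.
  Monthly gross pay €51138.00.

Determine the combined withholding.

€13447.24

Wage Tax: taxable = €51138.00
  €2594.00 + 25.86% × (€51138.00 − €24000.00) = €2594.00 + 25.86% × €27138.00 = €9611.89
Transit Levy: 7.5% × €51138.00 = €3835.35
Total: €9611.89 + €3835.35 = €13447.24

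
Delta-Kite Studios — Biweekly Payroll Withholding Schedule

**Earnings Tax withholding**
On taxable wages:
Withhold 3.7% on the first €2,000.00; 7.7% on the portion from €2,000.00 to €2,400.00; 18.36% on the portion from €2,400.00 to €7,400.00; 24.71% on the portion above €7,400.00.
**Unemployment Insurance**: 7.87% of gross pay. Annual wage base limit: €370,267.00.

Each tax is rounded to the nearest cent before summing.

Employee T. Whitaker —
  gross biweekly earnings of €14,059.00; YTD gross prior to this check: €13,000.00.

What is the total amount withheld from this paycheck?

€3,774.68

Earnings Tax: taxable = €14,059.00
  €1,022.80 + 24.71% × (€14,059.00 − €7,400.00) = €1,022.80 + 24.71% × €6,659.00 = €2,668.24
Unemployment Insurance: 7.87% × €14,059.00 = €1,106.44
Total: €2,668.24 + €1,106.44 = €3,774.68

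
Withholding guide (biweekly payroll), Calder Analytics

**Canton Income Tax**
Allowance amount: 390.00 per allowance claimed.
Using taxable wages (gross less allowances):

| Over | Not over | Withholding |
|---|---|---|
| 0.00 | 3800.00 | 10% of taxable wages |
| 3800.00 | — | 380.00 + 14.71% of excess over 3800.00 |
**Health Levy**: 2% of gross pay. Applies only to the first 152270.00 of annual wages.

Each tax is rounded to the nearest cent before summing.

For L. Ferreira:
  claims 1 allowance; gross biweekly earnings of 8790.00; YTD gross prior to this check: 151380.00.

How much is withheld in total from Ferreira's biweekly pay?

Canton Income Tax: taxable = 8790.00 − 1×390.00 = 8400.00
  380.00 + 14.71% × (8400.00 − 3800.00) = 380.00 + 14.71% × 4600.00 = 1056.66
Health Levy: cap 152270.00 − YTD 151380.00 = 890.00 subject; 2% × 890.00 = 17.80
Total: 1056.66 + 17.80 = 1074.46

1074.46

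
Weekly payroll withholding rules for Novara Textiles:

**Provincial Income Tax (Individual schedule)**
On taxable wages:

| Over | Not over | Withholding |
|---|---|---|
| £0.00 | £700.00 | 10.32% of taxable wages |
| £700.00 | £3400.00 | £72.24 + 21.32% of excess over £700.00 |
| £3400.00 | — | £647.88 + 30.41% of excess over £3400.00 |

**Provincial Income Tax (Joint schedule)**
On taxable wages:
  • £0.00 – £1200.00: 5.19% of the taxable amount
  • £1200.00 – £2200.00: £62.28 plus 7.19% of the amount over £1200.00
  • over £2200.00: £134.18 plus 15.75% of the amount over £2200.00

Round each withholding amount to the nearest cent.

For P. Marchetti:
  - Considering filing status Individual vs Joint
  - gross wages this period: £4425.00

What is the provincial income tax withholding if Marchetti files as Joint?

£484.62

Provincial Income Tax (Joint): taxable = £4425.00
  £134.18 + 15.75% × (£4425.00 − £2200.00) = £134.18 + 15.75% × £2225.00 = £484.62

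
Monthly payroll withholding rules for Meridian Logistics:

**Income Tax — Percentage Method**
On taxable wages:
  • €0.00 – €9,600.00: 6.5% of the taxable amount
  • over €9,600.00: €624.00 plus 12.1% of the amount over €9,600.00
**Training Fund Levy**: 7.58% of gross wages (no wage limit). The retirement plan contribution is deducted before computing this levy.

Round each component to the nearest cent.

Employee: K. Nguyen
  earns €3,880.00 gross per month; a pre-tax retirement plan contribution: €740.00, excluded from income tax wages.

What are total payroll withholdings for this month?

Income Tax: taxable = €3,880.00 − €740.00 = €3,140.00
  6.5% × €3,140.00 = €204.10
Training Fund Levy: 7.58% × €3,140.00 = €238.01
Total: €204.10 + €238.01 = €442.11

€442.11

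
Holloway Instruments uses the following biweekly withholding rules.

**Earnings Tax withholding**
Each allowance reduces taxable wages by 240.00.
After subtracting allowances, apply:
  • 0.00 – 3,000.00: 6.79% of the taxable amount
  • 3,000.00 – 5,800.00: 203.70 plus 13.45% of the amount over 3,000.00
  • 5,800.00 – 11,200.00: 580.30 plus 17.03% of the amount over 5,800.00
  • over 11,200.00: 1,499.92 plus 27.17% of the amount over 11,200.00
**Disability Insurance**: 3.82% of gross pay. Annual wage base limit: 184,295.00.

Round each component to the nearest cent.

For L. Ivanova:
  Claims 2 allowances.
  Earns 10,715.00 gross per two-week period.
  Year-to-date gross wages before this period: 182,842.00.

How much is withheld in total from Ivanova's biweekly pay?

Earnings Tax: taxable = 10,715.00 − 2×240.00 = 10,235.00
  580.30 + 17.03% × (10,235.00 − 5,800.00) = 580.30 + 17.03% × 4,435.00 = 1,335.58
Disability Insurance: cap 184,295.00 − YTD 182,842.00 = 1,453.00 subject; 3.82% × 1,453.00 = 55.50
Total: 1,335.58 + 55.50 = 1,391.08

1,391.08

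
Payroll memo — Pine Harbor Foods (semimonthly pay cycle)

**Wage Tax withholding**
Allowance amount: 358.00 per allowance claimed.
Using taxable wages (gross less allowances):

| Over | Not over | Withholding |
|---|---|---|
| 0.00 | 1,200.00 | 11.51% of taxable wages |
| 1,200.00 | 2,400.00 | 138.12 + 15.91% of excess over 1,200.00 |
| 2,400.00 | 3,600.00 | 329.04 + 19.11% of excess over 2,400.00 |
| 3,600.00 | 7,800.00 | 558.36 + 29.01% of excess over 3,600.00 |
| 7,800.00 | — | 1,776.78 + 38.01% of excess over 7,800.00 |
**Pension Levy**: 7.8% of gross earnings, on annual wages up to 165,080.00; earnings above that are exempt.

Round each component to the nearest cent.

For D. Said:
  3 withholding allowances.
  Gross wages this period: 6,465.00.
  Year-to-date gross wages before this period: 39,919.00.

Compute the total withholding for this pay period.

Wage Tax: taxable = 6,465.00 − 3×358.00 = 5,391.00
  558.36 + 29.01% × (5,391.00 − 3,600.00) = 558.36 + 29.01% × 1,791.00 = 1,077.93
Pension Levy: 7.8% × 6,465.00 = 504.27
Total: 1,077.93 + 504.27 = 1,582.20

1,582.20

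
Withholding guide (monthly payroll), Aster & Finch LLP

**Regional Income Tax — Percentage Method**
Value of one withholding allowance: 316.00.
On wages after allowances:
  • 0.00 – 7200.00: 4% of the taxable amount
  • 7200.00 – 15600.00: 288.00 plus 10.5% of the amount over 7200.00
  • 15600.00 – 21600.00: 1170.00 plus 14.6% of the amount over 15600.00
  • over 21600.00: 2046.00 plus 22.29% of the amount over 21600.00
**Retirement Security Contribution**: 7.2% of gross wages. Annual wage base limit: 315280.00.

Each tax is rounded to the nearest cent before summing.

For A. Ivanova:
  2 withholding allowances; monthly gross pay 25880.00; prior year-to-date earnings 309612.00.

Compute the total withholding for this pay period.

3267.24

Regional Income Tax: taxable = 25880.00 − 2×316.00 = 25248.00
  2046.00 + 22.29% × (25248.00 − 21600.00) = 2046.00 + 22.29% × 3648.00 = 2859.14
Retirement Security Contribution: cap 315280.00 − YTD 309612.00 = 5668.00 subject; 7.2% × 5668.00 = 408.10
Total: 2859.14 + 408.10 = 3267.24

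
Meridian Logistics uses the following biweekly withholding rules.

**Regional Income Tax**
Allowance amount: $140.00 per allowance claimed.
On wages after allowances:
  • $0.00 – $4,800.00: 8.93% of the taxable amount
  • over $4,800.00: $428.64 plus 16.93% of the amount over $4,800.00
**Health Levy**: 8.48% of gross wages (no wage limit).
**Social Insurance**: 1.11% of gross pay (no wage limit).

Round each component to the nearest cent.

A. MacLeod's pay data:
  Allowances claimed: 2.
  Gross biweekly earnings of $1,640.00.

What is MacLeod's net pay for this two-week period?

Regional Income Tax: taxable = $1,640.00 − 2×$140.00 = $1,360.00
  8.93% × $1,360.00 = $121.45
Health Levy: 8.48% × $1,640.00 = $139.07
Social Insurance: 1.11% × $1,640.00 = $18.20
Total withheld: $121.45 + $139.07 + $18.20 = $278.72
Net pay: $1,640.00 − $278.72 = $1,361.28

$1,361.28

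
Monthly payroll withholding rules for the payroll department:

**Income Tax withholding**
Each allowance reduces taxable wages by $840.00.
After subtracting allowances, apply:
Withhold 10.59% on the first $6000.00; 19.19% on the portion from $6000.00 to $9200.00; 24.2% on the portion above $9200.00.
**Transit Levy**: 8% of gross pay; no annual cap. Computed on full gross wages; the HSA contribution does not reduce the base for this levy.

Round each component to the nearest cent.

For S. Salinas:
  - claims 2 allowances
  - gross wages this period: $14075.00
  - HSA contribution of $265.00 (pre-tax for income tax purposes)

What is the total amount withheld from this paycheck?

Income Tax: taxable = $14075.00 − $265.00 − 2×$840.00 = $12130.00
  $1249.48 + 24.2% × ($12130.00 − $9200.00) = $1249.48 + 24.2% × $2930.00 = $1958.54
Transit Levy: 8% × $14075.00 = $1126.00
Total: $1958.54 + $1126.00 = $3084.54

$3084.54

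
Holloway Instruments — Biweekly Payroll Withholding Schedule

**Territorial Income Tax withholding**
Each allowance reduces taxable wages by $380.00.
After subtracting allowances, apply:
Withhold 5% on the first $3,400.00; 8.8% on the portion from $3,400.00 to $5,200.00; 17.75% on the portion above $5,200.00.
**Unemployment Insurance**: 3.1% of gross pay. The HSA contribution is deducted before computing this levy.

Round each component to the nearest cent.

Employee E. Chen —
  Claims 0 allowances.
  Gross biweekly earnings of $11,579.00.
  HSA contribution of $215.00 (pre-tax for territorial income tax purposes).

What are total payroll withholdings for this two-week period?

$1,774.79

Territorial Income Tax: taxable = $11,579.00 − $215.00 = $11,364.00
  $328.40 + 17.75% × ($11,364.00 − $5,200.00) = $328.40 + 17.75% × $6,164.00 = $1,422.51
Unemployment Insurance: 3.1% × $11,364.00 = $352.28
Total: $1,422.51 + $352.28 = $1,774.79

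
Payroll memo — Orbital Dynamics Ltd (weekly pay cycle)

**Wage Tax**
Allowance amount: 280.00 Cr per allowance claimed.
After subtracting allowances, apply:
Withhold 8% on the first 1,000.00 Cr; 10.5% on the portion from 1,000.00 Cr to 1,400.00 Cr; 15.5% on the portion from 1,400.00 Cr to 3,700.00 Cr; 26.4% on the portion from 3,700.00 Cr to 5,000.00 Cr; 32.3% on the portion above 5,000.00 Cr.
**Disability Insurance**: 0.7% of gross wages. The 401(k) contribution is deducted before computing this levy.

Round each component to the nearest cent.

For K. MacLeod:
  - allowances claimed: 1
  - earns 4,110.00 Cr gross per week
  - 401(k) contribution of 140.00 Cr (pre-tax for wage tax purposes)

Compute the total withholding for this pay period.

Wage Tax: taxable = 4,110.00 Cr − 140.00 Cr − 1×280.00 Cr = 3,690.00 Cr
  122.00 Cr + 15.5% × (3,690.00 Cr − 1,400.00 Cr) = 122.00 Cr + 15.5% × 2,290.00 Cr = 476.95 Cr
Disability Insurance: 0.7% × 3,970.00 Cr = 27.79 Cr
Total: 476.95 Cr + 27.79 Cr = 504.74 Cr

504.74 Cr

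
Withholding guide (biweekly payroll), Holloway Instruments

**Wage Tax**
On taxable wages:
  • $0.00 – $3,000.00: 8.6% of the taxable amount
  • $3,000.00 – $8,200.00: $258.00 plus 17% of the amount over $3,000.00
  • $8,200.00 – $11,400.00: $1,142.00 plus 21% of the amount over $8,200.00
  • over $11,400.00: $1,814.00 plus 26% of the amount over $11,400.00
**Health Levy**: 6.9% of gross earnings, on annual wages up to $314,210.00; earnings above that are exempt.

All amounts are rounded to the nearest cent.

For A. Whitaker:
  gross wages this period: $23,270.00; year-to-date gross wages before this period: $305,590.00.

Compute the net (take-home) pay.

Wage Tax: taxable = $23,270.00
  $1,814.00 + 26% × ($23,270.00 − $11,400.00) = $1,814.00 + 26% × $11,870.00 = $4,900.20
Health Levy: cap $314,210.00 − YTD $305,590.00 = $8,620.00 subject; 6.9% × $8,620.00 = $594.78
Total withheld: $4,900.20 + $594.78 = $5,494.98
Net pay: $23,270.00 − $5,494.98 = $17,775.02

$17,775.02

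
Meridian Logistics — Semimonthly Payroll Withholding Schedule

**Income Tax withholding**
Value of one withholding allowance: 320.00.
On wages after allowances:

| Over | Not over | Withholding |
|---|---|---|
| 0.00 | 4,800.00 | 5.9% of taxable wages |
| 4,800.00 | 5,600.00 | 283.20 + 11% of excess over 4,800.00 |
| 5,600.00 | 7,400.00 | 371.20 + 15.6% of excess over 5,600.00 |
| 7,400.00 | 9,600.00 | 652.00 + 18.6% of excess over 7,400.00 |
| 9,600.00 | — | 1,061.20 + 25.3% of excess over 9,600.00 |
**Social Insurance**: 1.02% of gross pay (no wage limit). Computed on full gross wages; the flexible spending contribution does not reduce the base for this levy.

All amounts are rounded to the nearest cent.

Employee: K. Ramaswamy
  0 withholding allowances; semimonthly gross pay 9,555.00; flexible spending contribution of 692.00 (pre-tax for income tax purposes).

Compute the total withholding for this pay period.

1,021.58

Income Tax: taxable = 9,555.00 − 692.00 = 8,863.00
  652.00 + 18.6% × (8,863.00 − 7,400.00) = 652.00 + 18.6% × 1,463.00 = 924.12
Social Insurance: 1.02% × 9,555.00 = 97.46
Total: 924.12 + 97.46 = 1,021.58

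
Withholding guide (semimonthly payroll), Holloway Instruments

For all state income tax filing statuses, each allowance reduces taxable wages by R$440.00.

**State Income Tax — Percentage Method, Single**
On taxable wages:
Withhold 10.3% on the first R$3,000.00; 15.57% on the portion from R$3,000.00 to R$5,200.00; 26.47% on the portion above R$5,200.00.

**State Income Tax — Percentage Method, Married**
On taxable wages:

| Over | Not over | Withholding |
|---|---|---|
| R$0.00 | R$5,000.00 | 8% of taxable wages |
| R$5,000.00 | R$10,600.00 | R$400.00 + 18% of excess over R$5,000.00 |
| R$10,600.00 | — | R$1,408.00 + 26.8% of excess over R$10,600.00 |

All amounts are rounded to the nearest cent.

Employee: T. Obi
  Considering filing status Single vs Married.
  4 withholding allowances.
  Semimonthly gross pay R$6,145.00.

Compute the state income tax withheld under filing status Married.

R$350.80

State Income Tax (Married): taxable = R$6,145.00 − 4×R$440.00 = R$4,385.00
  8% × R$4,385.00 = R$350.80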